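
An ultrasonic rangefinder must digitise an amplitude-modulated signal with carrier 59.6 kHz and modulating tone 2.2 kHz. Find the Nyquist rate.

AM sidebands sit at fc ± fm = 57.4 kHz and 61.8 kHz.
Highest-frequency component: 61.8 kHz.
Nyquist rate = 2 × 61.8 kHz = 123.6 kHz.

123.6 kHz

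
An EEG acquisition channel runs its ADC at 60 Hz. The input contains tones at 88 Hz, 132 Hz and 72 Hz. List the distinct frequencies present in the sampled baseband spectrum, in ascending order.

12 Hz, 28 Hz

fs/2 = 30 Hz.
88 Hz mod fs = 28 Hz.
28 Hz ≤ fs/2 = 30 Hz, appears at 28 Hz.
132 Hz mod fs = 12 Hz.
12 Hz ≤ fs/2 = 30 Hz, appears at 12 Hz.
72 Hz mod fs = 12 Hz.
12 Hz ≤ fs/2 = 30 Hz, appears at 12 Hz.
Distinct values: {12 Hz, 28 Hz}.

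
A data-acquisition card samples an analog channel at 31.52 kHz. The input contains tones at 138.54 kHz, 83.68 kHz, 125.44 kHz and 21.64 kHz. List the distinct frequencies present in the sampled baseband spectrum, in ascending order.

fs/2 = 15.76 kHz.
138.54 kHz mod fs = 12.46 kHz.
12.46 kHz ≤ fs/2 = 15.76 kHz, appears at 12.46 kHz.
83.68 kHz mod fs = 20.64 kHz.
20.64 kHz > fs/2 = 15.76 kHz, folds to fs − 20.64 kHz = 10.88 kHz.
125.44 kHz mod fs = 30.88 kHz.
30.88 kHz > fs/2 = 15.76 kHz, folds to fs − 30.88 kHz = 0.64 kHz.
21.64 kHz > fs/2 = 15.76 kHz, folds to fs − 21.64 kHz = 9.88 kHz.
Distinct values: {0.64 kHz, 9.88 kHz, 10.88 kHz, 12.46 kHz}.

0.64 kHz, 9.88 kHz, 10.88 kHz, 12.46 kHz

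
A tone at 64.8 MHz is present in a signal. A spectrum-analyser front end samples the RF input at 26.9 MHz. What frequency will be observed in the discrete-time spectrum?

64.8 MHz mod fs = 11 MHz.
11 MHz ≤ fs/2 = 13.45 MHz, appears at 11 MHz.

11 MHz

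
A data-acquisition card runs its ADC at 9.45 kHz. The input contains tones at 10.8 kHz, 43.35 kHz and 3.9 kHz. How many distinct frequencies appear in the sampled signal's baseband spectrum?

2

fs/2 = 4.725 kHz.
10.8 kHz mod fs = 1.35 kHz.
1.35 kHz ≤ fs/2 = 4.725 kHz, appears at 1.35 kHz.
43.35 kHz mod fs = 5.55 kHz.
5.55 kHz > fs/2 = 4.725 kHz, folds to fs − 5.55 kHz = 3.9 kHz.
3.9 kHz ≤ fs/2 = 4.725 kHz, passes unchanged.
Distinct values: {1.35 kHz, 3.9 kHz} → 2.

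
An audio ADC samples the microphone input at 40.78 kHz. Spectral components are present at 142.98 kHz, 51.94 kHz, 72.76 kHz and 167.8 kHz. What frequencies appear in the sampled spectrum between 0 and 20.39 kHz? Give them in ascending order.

fs/2 = 20.39 kHz.
142.98 kHz mod fs = 20.64 kHz.
20.64 kHz > fs/2 = 20.39 kHz, folds to fs − 20.64 kHz = 20.14 kHz.
51.94 kHz mod fs = 11.16 kHz.
11.16 kHz ≤ fs/2 = 20.39 kHz, appears at 11.16 kHz.
72.76 kHz mod fs = 31.98 kHz.
31.98 kHz > fs/2 = 20.39 kHz, folds to fs − 31.98 kHz = 8.8 kHz.
167.8 kHz mod fs = 4.68 kHz.
4.68 kHz ≤ fs/2 = 20.39 kHz, appears at 4.68 kHz.
Distinct values: {4.68 kHz, 8.8 kHz, 11.16 kHz, 20.14 kHz}.

4.68 kHz, 8.8 kHz, 11.16 kHz, 20.14 kHz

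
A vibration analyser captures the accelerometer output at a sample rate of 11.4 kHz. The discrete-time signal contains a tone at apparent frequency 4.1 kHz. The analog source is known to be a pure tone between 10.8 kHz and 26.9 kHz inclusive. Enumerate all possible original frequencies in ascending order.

Frequencies that alias to 4.1 kHz are k·fs ± 4.1 kHz for integer k ≥ 0.
k=0: 4.1 kHz.
k=1: 7.3 kHz, 15.5 kHz.
k=2: 18.7 kHz, 26.9 kHz.
k=3: 30.1 kHz, 38.3 kHz.
Within [10.8 kHz, 26.9 kHz]: 15.5 kHz, 18.7 kHz, 26.9 kHz.

15.5 kHz, 18.7 kHz, 26.9 kHz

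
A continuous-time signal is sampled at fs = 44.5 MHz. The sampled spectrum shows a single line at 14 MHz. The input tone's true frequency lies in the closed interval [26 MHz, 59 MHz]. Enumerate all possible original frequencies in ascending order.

30.5 MHz, 58.5 MHz

Frequencies that alias to 14 MHz are k·fs ± 14 MHz for integer k ≥ 0.
k=0: 14 MHz.
k=1: 30.5 MHz, 58.5 MHz.
k=2: 75 MHz, 103 MHz.
Within [26 MHz, 59 MHz]: 30.5 MHz, 58.5 MHz.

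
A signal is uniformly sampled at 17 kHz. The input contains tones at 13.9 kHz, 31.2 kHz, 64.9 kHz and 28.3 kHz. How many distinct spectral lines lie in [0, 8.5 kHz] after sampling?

fs/2 = 8.5 kHz.
13.9 kHz > fs/2 = 8.5 kHz, folds to fs − 13.9 kHz = 3.1 kHz.
31.2 kHz mod fs = 14.2 kHz.
14.2 kHz > fs/2 = 8.5 kHz, folds to fs − 14.2 kHz = 2.8 kHz.
64.9 kHz mod fs = 13.9 kHz.
13.9 kHz > fs/2 = 8.5 kHz, folds to fs − 13.9 kHz = 3.1 kHz.
28.3 kHz mod fs = 11.3 kHz.
11.3 kHz > fs/2 = 8.5 kHz, folds to fs − 11.3 kHz = 5.7 kHz.
Distinct values: {2.8 kHz, 3.1 kHz, 5.7 kHz} → 3.

3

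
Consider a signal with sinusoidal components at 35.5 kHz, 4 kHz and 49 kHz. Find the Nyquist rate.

98 kHz

Highest-frequency component: 49 kHz.
Nyquist rate = 2 × 49 kHz = 98 kHz.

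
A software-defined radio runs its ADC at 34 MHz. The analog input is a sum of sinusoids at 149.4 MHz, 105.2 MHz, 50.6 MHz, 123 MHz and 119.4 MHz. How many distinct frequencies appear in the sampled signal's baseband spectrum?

fs/2 = 17 MHz.
149.4 MHz mod fs = 13.4 MHz.
13.4 MHz ≤ fs/2 = 17 MHz, appears at 13.4 MHz.
105.2 MHz mod fs = 3.2 MHz.
3.2 MHz ≤ fs/2 = 17 MHz, appears at 3.2 MHz.
50.6 MHz mod fs = 16.6 MHz.
16.6 MHz ≤ fs/2 = 17 MHz, appears at 16.6 MHz.
123 MHz mod fs = 21 MHz.
21 MHz > fs/2 = 17 MHz, folds to fs − 21 MHz = 13 MHz.
119.4 MHz mod fs = 17.4 MHz.
17.4 MHz > fs/2 = 17 MHz, folds to fs − 17.4 MHz = 16.6 MHz.
Distinct values: {3.2 MHz, 13 MHz, 13.4 MHz, 16.6 MHz} → 4.

4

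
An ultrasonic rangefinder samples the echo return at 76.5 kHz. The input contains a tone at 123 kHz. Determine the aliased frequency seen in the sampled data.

123 kHz mod fs = 46.5 kHz.
46.5 kHz > fs/2 = 38.25 kHz, folds to fs − 46.5 kHz = 30 kHz.

30 kHz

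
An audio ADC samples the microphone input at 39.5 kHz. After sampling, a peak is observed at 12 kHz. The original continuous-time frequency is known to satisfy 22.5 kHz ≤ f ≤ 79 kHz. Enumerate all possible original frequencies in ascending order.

27.5 kHz, 51.5 kHz, 67 kHz

Frequencies that alias to 12 kHz are k·fs ± 12 kHz for integer k ≥ 0.
k=0: 12 kHz.
k=1: 27.5 kHz, 51.5 kHz.
k=2: 67 kHz, 91 kHz.
k=3: 106.5 kHz, 130.5 kHz.
Within [22.5 kHz, 79 kHz]: 27.5 kHz, 51.5 kHz, 67 kHz.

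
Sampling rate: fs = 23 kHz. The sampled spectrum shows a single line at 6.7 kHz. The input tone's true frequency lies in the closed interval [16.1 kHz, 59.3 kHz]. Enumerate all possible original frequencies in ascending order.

16.3 kHz, 29.7 kHz, 39.3 kHz, 52.7 kHz

Frequencies that alias to 6.7 kHz are k·fs ± 6.7 kHz for integer k ≥ 0.
k=0: 6.7 kHz.
k=1: 16.3 kHz, 29.7 kHz.
k=2: 39.3 kHz, 52.7 kHz.
k=3: 62.3 kHz, 75.7 kHz.
Within [16.1 kHz, 59.3 kHz]: 16.3 kHz, 29.7 kHz, 39.3 kHz, 52.7 kHz.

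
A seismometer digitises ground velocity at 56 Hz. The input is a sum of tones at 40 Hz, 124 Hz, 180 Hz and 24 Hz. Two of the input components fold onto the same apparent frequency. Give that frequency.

12 Hz

fs/2 = 28 Hz.
40 Hz > fs/2 = 28 Hz, folds to fs − 40 Hz = 16 Hz.
124 Hz mod fs = 12 Hz.
12 Hz ≤ fs/2 = 28 Hz, appears at 12 Hz.
180 Hz mod fs = 12 Hz.
12 Hz ≤ fs/2 = 28 Hz, appears at 12 Hz.
24 Hz ≤ fs/2 = 28 Hz, passes unchanged.
124 Hz and 180 Hz both map to 12 Hz.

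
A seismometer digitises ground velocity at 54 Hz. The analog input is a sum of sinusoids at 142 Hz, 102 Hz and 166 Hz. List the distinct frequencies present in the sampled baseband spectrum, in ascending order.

fs/2 = 27 Hz.
142 Hz mod fs = 34 Hz.
34 Hz > fs/2 = 27 Hz, folds to fs − 34 Hz = 20 Hz.
102 Hz mod fs = 48 Hz.
48 Hz > fs/2 = 27 Hz, folds to fs − 48 Hz = 6 Hz.
166 Hz mod fs = 4 Hz.
4 Hz ≤ fs/2 = 27 Hz, appears at 4 Hz.
Distinct values: {4 Hz, 6 Hz, 20 Hz}.

4 Hz, 6 Hz, 20 Hz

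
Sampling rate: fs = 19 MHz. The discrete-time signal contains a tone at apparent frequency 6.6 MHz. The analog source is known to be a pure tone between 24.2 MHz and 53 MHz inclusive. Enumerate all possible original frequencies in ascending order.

Frequencies that alias to 6.6 MHz are k·fs ± 6.6 MHz for integer k ≥ 0.
k=0: 6.6 MHz.
k=1: 12.4 MHz, 25.6 MHz.
k=2: 31.4 MHz, 44.6 MHz.
k=3: 50.4 MHz, 63.6 MHz.
k=4: 69.4 MHz, 82.6 MHz.
Within [24.2 MHz, 53 MHz]: 25.6 MHz, 31.4 MHz, 44.6 MHz, 50.4 MHz.

25.6 MHz, 31.4 MHz, 44.6 MHz, 50.4 MHz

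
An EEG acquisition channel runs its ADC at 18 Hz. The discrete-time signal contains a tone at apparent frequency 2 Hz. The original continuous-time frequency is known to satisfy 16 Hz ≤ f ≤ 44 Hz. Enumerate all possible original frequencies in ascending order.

Frequencies that alias to 2 Hz are k·fs ± 2 Hz for integer k ≥ 0.
k=0: 2 Hz.
k=1: 16 Hz, 20 Hz.
k=2: 34 Hz, 38 Hz.
k=3: 52 Hz, 56 Hz.
Within [16 Hz, 44 Hz]: 16 Hz, 20 Hz, 34 Hz, 38 Hz.

16 Hz, 20 Hz, 34 Hz, 38 Hz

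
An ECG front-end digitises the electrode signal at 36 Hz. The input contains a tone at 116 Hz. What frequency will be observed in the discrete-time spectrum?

116 Hz mod fs = 8 Hz.
8 Hz ≤ fs/2 = 18 Hz, appears at 8 Hz.

8 Hz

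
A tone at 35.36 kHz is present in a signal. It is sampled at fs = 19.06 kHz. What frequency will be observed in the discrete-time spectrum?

35.36 kHz mod fs = 16.3 kHz.
16.3 kHz > fs/2 = 9.53 kHz, folds to fs − 16.3 kHz = 2.76 kHz.

2.76 kHz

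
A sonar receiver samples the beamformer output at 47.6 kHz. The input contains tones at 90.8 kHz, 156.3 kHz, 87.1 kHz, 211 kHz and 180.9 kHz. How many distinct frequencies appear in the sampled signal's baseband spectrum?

fs/2 = 23.8 kHz.
90.8 kHz mod fs = 43.2 kHz.
43.2 kHz > fs/2 = 23.8 kHz, folds to fs − 43.2 kHz = 4.4 kHz.
156.3 kHz mod fs = 13.5 kHz.
13.5 kHz ≤ fs/2 = 23.8 kHz, appears at 13.5 kHz.
87.1 kHz mod fs = 39.5 kHz.
39.5 kHz > fs/2 = 23.8 kHz, folds to fs − 39.5 kHz = 8.1 kHz.
211 kHz mod fs = 20.6 kHz.
20.6 kHz ≤ fs/2 = 23.8 kHz, appears at 20.6 kHz.
180.9 kHz mod fs = 38.1 kHz.
38.1 kHz > fs/2 = 23.8 kHz, folds to fs − 38.1 kHz = 9.5 kHz.
Distinct values: {4.4 kHz, 8.1 kHz, 9.5 kHz, 13.5 kHz, 20.6 kHz} → 5.

5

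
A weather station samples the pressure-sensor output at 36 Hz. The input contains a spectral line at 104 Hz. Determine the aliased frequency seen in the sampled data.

104 Hz mod fs = 32 Hz.
32 Hz > fs/2 = 18 Hz, folds to fs − 32 Hz = 4 Hz.

4 Hz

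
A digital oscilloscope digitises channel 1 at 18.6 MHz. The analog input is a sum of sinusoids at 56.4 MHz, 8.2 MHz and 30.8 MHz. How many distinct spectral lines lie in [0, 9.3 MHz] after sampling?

3

fs/2 = 9.3 MHz.
56.4 MHz mod fs = 0.6 MHz.
0.6 MHz ≤ fs/2 = 9.3 MHz, appears at 0.6 MHz.
8.2 MHz ≤ fs/2 = 9.3 MHz, passes unchanged.
30.8 MHz mod fs = 12.2 MHz.
12.2 MHz > fs/2 = 9.3 MHz, folds to fs − 12.2 MHz = 6.4 MHz.
Distinct values: {0.6 MHz, 6.4 MHz, 8.2 MHz} → 3.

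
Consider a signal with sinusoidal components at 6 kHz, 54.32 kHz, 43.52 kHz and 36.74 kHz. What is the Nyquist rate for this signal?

108.64 kHz

Highest-frequency component: 54.32 kHz.
Nyquist rate = 2 × 54.32 kHz = 108.64 kHz.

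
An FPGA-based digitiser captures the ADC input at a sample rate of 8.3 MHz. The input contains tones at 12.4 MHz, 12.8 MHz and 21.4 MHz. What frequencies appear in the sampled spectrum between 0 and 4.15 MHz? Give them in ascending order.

3.5 MHz, 3.8 MHz, 4.1 MHz

fs/2 = 4.15 MHz.
12.4 MHz mod fs = 4.1 MHz.
4.1 MHz ≤ fs/2 = 4.15 MHz, appears at 4.1 MHz.
12.8 MHz mod fs = 4.5 MHz.
4.5 MHz > fs/2 = 4.15 MHz, folds to fs − 4.5 MHz = 3.8 MHz.
21.4 MHz mod fs = 4.8 MHz.
4.8 MHz > fs/2 = 4.15 MHz, folds to fs − 4.8 MHz = 3.5 MHz.
Distinct values: {3.5 MHz, 3.8 MHz, 4.1 MHz}.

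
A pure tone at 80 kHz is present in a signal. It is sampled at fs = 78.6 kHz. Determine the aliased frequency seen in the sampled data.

1.4 kHz

80 kHz mod fs = 1.4 kHz.
1.4 kHz ≤ fs/2 = 39.3 kHz, appears at 1.4 kHz.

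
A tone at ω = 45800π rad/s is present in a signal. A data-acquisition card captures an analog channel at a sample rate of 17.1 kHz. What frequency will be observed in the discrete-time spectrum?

5.8 kHz

ω = 45800π rad/s → f = ω/(2π) = 22900 Hz = 22.9 kHz.
22.9 kHz mod fs = 5.8 kHz.
5.8 kHz ≤ fs/2 = 8.55 kHz, appears at 5.8 kHz.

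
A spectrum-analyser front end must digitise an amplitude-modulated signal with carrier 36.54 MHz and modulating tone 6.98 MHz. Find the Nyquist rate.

AM sidebands sit at fc ± fm = 29.56 MHz and 43.52 MHz.
Highest-frequency component: 43.52 MHz.
Nyquist rate = 2 × 43.52 MHz = 87.04 MHz.

87.04 MHz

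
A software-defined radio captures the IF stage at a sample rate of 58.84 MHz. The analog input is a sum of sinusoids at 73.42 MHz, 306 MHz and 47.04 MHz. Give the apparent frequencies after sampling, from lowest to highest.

fs/2 = 29.42 MHz.
73.42 MHz mod fs = 14.58 MHz.
14.58 MHz ≤ fs/2 = 29.42 MHz, appears at 14.58 MHz.
306 MHz mod fs = 11.8 MHz.
11.8 MHz ≤ fs/2 = 29.42 MHz, appears at 11.8 MHz.
47.04 MHz > fs/2 = 29.42 MHz, folds to fs − 47.04 MHz = 11.8 MHz.
Distinct values: {11.8 MHz, 14.58 MHz}.

11.8 MHz, 14.58 MHz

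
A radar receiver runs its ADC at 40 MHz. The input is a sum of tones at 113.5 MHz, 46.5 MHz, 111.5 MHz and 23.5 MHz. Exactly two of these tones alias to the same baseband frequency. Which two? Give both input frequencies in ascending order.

fs/2 = 20 MHz.
113.5 MHz mod fs = 33.5 MHz.
33.5 MHz > fs/2 = 20 MHz, folds to fs − 33.5 MHz = 6.5 MHz.
46.5 MHz mod fs = 6.5 MHz.
6.5 MHz ≤ fs/2 = 20 MHz, appears at 6.5 MHz.
111.5 MHz mod fs = 31.5 MHz.
31.5 MHz > fs/2 = 20 MHz, folds to fs − 31.5 MHz = 8.5 MHz.
23.5 MHz > fs/2 = 20 MHz, folds to fs − 23.5 MHz = 16.5 MHz.
46.5 MHz and 113.5 MHz both map to 6.5 MHz.

46.5 MHz, 113.5 MHz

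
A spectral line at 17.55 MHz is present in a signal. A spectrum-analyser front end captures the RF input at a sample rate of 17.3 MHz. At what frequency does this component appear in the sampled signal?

0.25 MHz

17.55 MHz mod fs = 0.25 MHz.
0.25 MHz ≤ fs/2 = 8.65 MHz, appears at 0.25 MHz.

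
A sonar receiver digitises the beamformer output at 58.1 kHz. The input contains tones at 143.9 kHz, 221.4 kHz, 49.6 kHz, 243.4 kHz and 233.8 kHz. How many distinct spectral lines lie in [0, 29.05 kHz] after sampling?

4

fs/2 = 29.05 kHz.
143.9 kHz mod fs = 27.7 kHz.
27.7 kHz ≤ fs/2 = 29.05 kHz, appears at 27.7 kHz.
221.4 kHz mod fs = 47.1 kHz.
47.1 kHz > fs/2 = 29.05 kHz, folds to fs − 47.1 kHz = 11 kHz.
49.6 kHz > fs/2 = 29.05 kHz, folds to fs − 49.6 kHz = 8.5 kHz.
243.4 kHz mod fs = 11 kHz.
11 kHz ≤ fs/2 = 29.05 kHz, appears at 11 kHz.
233.8 kHz mod fs = 1.4 kHz.
1.4 kHz ≤ fs/2 = 29.05 kHz, appears at 1.4 kHz.
Distinct values: {1.4 kHz, 8.5 kHz, 11 kHz, 27.7 kHz} → 4.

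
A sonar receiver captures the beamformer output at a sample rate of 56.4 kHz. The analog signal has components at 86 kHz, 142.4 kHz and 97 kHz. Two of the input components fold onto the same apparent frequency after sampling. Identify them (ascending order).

86 kHz, 142.4 kHz

fs/2 = 28.2 kHz.
86 kHz mod fs = 29.6 kHz.
29.6 kHz > fs/2 = 28.2 kHz, folds to fs − 29.6 kHz = 26.8 kHz.
142.4 kHz mod fs = 29.6 kHz.
29.6 kHz > fs/2 = 28.2 kHz, folds to fs − 29.6 kHz = 26.8 kHz.
97 kHz mod fs = 40.6 kHz.
40.6 kHz > fs/2 = 28.2 kHz, folds to fs − 40.6 kHz = 15.8 kHz.
86 kHz and 142.4 kHz both map to 26.8 kHz.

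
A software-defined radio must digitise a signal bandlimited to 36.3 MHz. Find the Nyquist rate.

Nyquist rate = 2 × 36.3 MHz = 72.6 MHz.

72.6 MHz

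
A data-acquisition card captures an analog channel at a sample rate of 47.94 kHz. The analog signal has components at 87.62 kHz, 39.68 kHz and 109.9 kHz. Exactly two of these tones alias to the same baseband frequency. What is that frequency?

fs/2 = 23.97 kHz.
87.62 kHz mod fs = 39.68 kHz.
39.68 kHz > fs/2 = 23.97 kHz, folds to fs − 39.68 kHz = 8.26 kHz.
39.68 kHz > fs/2 = 23.97 kHz, folds to fs − 39.68 kHz = 8.26 kHz.
109.9 kHz mod fs = 14.02 kHz.
14.02 kHz ≤ fs/2 = 23.97 kHz, appears at 14.02 kHz.
39.68 kHz and 87.62 kHz both map to 8.26 kHz.

8.26 kHz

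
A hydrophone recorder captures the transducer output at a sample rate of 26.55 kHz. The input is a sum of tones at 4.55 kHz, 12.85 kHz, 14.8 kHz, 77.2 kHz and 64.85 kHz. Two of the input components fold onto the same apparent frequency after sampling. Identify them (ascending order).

14.8 kHz, 64.85 kHz

fs/2 = 13.275 kHz.
4.55 kHz ≤ fs/2 = 13.275 kHz, passes unchanged.
12.85 kHz ≤ fs/2 = 13.275 kHz, passes unchanged.
14.8 kHz > fs/2 = 13.275 kHz, folds to fs − 14.8 kHz = 11.75 kHz.
77.2 kHz mod fs = 24.1 kHz.
24.1 kHz > fs/2 = 13.275 kHz, folds to fs − 24.1 kHz = 2.45 kHz.
64.85 kHz mod fs = 11.75 kHz.
11.75 kHz ≤ fs/2 = 13.275 kHz, appears at 11.75 kHz.
14.8 kHz and 64.85 kHz both map to 11.75 kHz.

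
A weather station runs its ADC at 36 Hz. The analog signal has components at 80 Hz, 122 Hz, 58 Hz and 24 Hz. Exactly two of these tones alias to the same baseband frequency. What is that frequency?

fs/2 = 18 Hz.
80 Hz mod fs = 8 Hz.
8 Hz ≤ fs/2 = 18 Hz, appears at 8 Hz.
122 Hz mod fs = 14 Hz.
14 Hz ≤ fs/2 = 18 Hz, appears at 14 Hz.
58 Hz mod fs = 22 Hz.
22 Hz > fs/2 = 18 Hz, folds to fs − 22 Hz = 14 Hz.
24 Hz > fs/2 = 18 Hz, folds to fs − 24 Hz = 12 Hz.
58 Hz and 122 Hz both map to 14 Hz.

14 Hz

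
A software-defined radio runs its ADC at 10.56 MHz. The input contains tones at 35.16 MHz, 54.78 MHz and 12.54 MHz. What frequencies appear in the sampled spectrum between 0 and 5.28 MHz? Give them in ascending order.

fs/2 = 5.28 MHz.
35.16 MHz mod fs = 3.48 MHz.
3.48 MHz ≤ fs/2 = 5.28 MHz, appears at 3.48 MHz.
54.78 MHz mod fs = 1.98 MHz.
1.98 MHz ≤ fs/2 = 5.28 MHz, appears at 1.98 MHz.
12.54 MHz mod fs = 1.98 MHz.
1.98 MHz ≤ fs/2 = 5.28 MHz, appears at 1.98 MHz.
Distinct values: {1.98 MHz, 3.48 MHz}.

1.98 MHz, 3.48 MHz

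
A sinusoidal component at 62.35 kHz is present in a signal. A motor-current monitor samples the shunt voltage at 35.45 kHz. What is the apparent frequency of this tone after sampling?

62.35 kHz mod fs = 26.9 kHz.
26.9 kHz > fs/2 = 17.725 kHz, folds to fs − 26.9 kHz = 8.55 kHz.

8.55 kHz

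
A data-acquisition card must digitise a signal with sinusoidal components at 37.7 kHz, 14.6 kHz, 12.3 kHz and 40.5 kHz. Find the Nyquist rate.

Highest-frequency component: 40.5 kHz.
Nyquist rate = 2 × 40.5 kHz = 81 kHz.

81 kHz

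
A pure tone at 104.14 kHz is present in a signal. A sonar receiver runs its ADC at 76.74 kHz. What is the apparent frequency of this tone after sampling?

27.4 kHz

104.14 kHz mod fs = 27.4 kHz.
27.4 kHz ≤ fs/2 = 38.37 kHz, appears at 27.4 kHz.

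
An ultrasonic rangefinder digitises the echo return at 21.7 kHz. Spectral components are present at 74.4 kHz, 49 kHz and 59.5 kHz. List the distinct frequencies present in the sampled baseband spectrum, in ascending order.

fs/2 = 10.85 kHz.
74.4 kHz mod fs = 9.3 kHz.
9.3 kHz ≤ fs/2 = 10.85 kHz, appears at 9.3 kHz.
49 kHz mod fs = 5.6 kHz.
5.6 kHz ≤ fs/2 = 10.85 kHz, appears at 5.6 kHz.
59.5 kHz mod fs = 16.1 kHz.
16.1 kHz > fs/2 = 10.85 kHz, folds to fs − 16.1 kHz = 5.6 kHz.
Distinct values: {5.6 kHz, 9.3 kHz}.

5.6 kHz, 9.3 kHz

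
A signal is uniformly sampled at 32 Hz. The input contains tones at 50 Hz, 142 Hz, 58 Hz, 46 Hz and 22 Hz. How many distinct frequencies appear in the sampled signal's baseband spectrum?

3

fs/2 = 16 Hz.
50 Hz mod fs = 18 Hz.
18 Hz > fs/2 = 16 Hz, folds to fs − 18 Hz = 14 Hz.
142 Hz mod fs = 14 Hz.
14 Hz ≤ fs/2 = 16 Hz, appears at 14 Hz.
58 Hz mod fs = 26 Hz.
26 Hz > fs/2 = 16 Hz, folds to fs − 26 Hz = 6 Hz.
46 Hz mod fs = 14 Hz.
14 Hz ≤ fs/2 = 16 Hz, appears at 14 Hz.
22 Hz > fs/2 = 16 Hz, folds to fs − 22 Hz = 10 Hz.
Distinct values: {6 Hz, 10 Hz, 14 Hz} → 3.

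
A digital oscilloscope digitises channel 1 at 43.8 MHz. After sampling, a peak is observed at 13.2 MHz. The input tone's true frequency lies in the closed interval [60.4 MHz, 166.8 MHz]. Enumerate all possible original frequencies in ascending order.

74.4 MHz, 100.8 MHz, 118.2 MHz, 144.6 MHz, 162 MHz

Frequencies that alias to 13.2 MHz are k·fs ± 13.2 MHz for integer k ≥ 0.
k=0: 13.2 MHz.
k=1: 30.6 MHz, 57 MHz.
k=2: 74.4 MHz, 100.8 MHz.
k=3: 118.2 MHz, 144.6 MHz.
k=4: 162 MHz, 188.4 MHz.
k=5: 205.8 MHz, 232.2 MHz.
Within [60.4 MHz, 166.8 MHz]: 74.4 MHz, 100.8 MHz, 118.2 MHz, 144.6 MHz, 162 MHz.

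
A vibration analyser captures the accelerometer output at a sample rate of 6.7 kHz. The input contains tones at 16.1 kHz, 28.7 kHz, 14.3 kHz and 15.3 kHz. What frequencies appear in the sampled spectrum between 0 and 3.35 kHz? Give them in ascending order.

0.9 kHz, 1.9 kHz, 2.7 kHz

fs/2 = 3.35 kHz.
16.1 kHz mod fs = 2.7 kHz.
2.7 kHz ≤ fs/2 = 3.35 kHz, appears at 2.7 kHz.
28.7 kHz mod fs = 1.9 kHz.
1.9 kHz ≤ fs/2 = 3.35 kHz, appears at 1.9 kHz.
14.3 kHz mod fs = 0.9 kHz.
0.9 kHz ≤ fs/2 = 3.35 kHz, appears at 0.9 kHz.
15.3 kHz mod fs = 1.9 kHz.
1.9 kHz ≤ fs/2 = 3.35 kHz, appears at 1.9 kHz.
Distinct values: {0.9 kHz, 1.9 kHz, 2.7 kHz}.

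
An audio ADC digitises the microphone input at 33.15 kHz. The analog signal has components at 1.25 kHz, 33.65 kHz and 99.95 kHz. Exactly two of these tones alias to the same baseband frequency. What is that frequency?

fs/2 = 16.575 kHz.
1.25 kHz ≤ fs/2 = 16.575 kHz, passes unchanged.
33.65 kHz mod fs = 0.5 kHz.
0.5 kHz ≤ fs/2 = 16.575 kHz, appears at 0.5 kHz.
99.95 kHz mod fs = 0.5 kHz.
0.5 kHz ≤ fs/2 = 16.575 kHz, appears at 0.5 kHz.
33.65 kHz and 99.95 kHz both map to 0.5 kHz.

0.5 kHz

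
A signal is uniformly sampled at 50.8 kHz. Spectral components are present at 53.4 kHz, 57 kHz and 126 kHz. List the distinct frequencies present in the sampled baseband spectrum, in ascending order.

2.6 kHz, 6.2 kHz, 24.4 kHz

fs/2 = 25.4 kHz.
53.4 kHz mod fs = 2.6 kHz.
2.6 kHz ≤ fs/2 = 25.4 kHz, appears at 2.6 kHz.
57 kHz mod fs = 6.2 kHz.
6.2 kHz ≤ fs/2 = 25.4 kHz, appears at 6.2 kHz.
126 kHz mod fs = 24.4 kHz.
24.4 kHz ≤ fs/2 = 25.4 kHz, appears at 24.4 kHz.
Distinct values: {2.6 kHz, 6.2 kHz, 24.4 kHz}.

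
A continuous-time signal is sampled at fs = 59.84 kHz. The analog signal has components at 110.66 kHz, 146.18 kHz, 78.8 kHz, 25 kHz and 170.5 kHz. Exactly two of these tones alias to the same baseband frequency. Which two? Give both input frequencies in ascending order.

fs/2 = 29.92 kHz.
110.66 kHz mod fs = 50.82 kHz.
50.82 kHz > fs/2 = 29.92 kHz, folds to fs − 50.82 kHz = 9.02 kHz.
146.18 kHz mod fs = 26.5 kHz.
26.5 kHz ≤ fs/2 = 29.92 kHz, appears at 26.5 kHz.
78.8 kHz mod fs = 18.96 kHz.
18.96 kHz ≤ fs/2 = 29.92 kHz, appears at 18.96 kHz.
25 kHz ≤ fs/2 = 29.92 kHz, passes unchanged.
170.5 kHz mod fs = 50.82 kHz.
50.82 kHz > fs/2 = 29.92 kHz, folds to fs − 50.82 kHz = 9.02 kHz.
110.66 kHz and 170.5 kHz both map to 9.02 kHz.

110.66 kHz, 170.5 kHz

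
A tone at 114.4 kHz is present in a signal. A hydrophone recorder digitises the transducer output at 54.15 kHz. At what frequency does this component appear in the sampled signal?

6.1 kHz

114.4 kHz mod fs = 6.1 kHz.
6.1 kHz ≤ fs/2 = 27.075 kHz, appears at 6.1 kHz.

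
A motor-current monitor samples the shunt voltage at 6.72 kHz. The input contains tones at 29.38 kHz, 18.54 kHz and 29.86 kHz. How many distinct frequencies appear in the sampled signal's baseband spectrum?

3

fs/2 = 3.36 kHz.
29.38 kHz mod fs = 2.5 kHz.
2.5 kHz ≤ fs/2 = 3.36 kHz, appears at 2.5 kHz.
18.54 kHz mod fs = 5.1 kHz.
5.1 kHz > fs/2 = 3.36 kHz, folds to fs − 5.1 kHz = 1.62 kHz.
29.86 kHz mod fs = 2.98 kHz.
2.98 kHz ≤ fs/2 = 3.36 kHz, appears at 2.98 kHz.
Distinct values: {1.62 kHz, 2.5 kHz, 2.98 kHz} → 3.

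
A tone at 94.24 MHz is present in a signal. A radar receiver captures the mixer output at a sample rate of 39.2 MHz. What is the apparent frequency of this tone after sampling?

94.24 MHz mod fs = 15.84 MHz.
15.84 MHz ≤ fs/2 = 19.6 MHz, appears at 15.84 MHz.

15.84 MHz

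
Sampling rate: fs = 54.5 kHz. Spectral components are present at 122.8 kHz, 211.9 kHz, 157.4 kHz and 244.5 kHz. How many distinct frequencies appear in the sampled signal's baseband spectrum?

3

fs/2 = 27.25 kHz.
122.8 kHz mod fs = 13.8 kHz.
13.8 kHz ≤ fs/2 = 27.25 kHz, appears at 13.8 kHz.
211.9 kHz mod fs = 48.4 kHz.
48.4 kHz > fs/2 = 27.25 kHz, folds to fs − 48.4 kHz = 6.1 kHz.
157.4 kHz mod fs = 48.4 kHz.
48.4 kHz > fs/2 = 27.25 kHz, folds to fs − 48.4 kHz = 6.1 kHz.
244.5 kHz mod fs = 26.5 kHz.
26.5 kHz ≤ fs/2 = 27.25 kHz, appears at 26.5 kHz.
Distinct values: {6.1 kHz, 13.8 kHz, 26.5 kHz} → 3.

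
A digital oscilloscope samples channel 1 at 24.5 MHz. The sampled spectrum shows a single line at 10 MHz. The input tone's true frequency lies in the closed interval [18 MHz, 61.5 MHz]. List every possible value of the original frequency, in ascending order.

34.5 MHz, 39 MHz, 59 MHz

Frequencies that alias to 10 MHz are k·fs ± 10 MHz for integer k ≥ 0.
k=0: 10 MHz.
k=1: 14.5 MHz, 34.5 MHz.
k=2: 39 MHz, 59 MHz.
k=3: 63.5 MHz, 83.5 MHz.
Within [18 MHz, 61.5 MHz]: 34.5 MHz, 39 MHz, 59 MHz.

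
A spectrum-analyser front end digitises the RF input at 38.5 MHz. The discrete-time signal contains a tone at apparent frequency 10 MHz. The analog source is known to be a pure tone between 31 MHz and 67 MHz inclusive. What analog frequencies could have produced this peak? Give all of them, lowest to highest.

Frequencies that alias to 10 MHz are k·fs ± 10 MHz for integer k ≥ 0.
k=0: 10 MHz.
k=1: 28.5 MHz, 48.5 MHz.
k=2: 67 MHz, 87 MHz.
k=3: 105.5 MHz, 125.5 MHz.
Within [31 MHz, 67 MHz]: 48.5 MHz, 67 MHz.

48.5 MHz, 67 MHz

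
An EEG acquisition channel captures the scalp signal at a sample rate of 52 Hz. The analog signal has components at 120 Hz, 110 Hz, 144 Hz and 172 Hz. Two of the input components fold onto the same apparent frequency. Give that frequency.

16 Hz

fs/2 = 26 Hz.
120 Hz mod fs = 16 Hz.
16 Hz ≤ fs/2 = 26 Hz, appears at 16 Hz.
110 Hz mod fs = 6 Hz.
6 Hz ≤ fs/2 = 26 Hz, appears at 6 Hz.
144 Hz mod fs = 40 Hz.
40 Hz > fs/2 = 26 Hz, folds to fs − 40 Hz = 12 Hz.
172 Hz mod fs = 16 Hz.
16 Hz ≤ fs/2 = 26 Hz, appears at 16 Hz.
120 Hz and 172 Hz both map to 16 Hz.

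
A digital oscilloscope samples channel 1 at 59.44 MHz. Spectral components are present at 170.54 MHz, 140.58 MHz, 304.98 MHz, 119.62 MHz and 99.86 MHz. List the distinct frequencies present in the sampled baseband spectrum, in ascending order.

0.74 MHz, 7.78 MHz, 19.02 MHz, 21.7 MHz

fs/2 = 29.72 MHz.
170.54 MHz mod fs = 51.66 MHz.
51.66 MHz > fs/2 = 29.72 MHz, folds to fs − 51.66 MHz = 7.78 MHz.
140.58 MHz mod fs = 21.7 MHz.
21.7 MHz ≤ fs/2 = 29.72 MHz, appears at 21.7 MHz.
304.98 MHz mod fs = 7.78 MHz.
7.78 MHz ≤ fs/2 = 29.72 MHz, appears at 7.78 MHz.
119.62 MHz mod fs = 0.74 MHz.
0.74 MHz ≤ fs/2 = 29.72 MHz, appears at 0.74 MHz.
99.86 MHz mod fs = 40.42 MHz.
40.42 MHz > fs/2 = 29.72 MHz, folds to fs − 40.42 MHz = 19.02 MHz.
Distinct values: {0.74 MHz, 7.78 MHz, 19.02 MHz, 21.7 MHz}.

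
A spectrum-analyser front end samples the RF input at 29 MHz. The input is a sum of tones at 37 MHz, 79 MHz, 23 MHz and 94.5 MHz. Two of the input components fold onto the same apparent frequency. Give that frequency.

8 MHz

fs/2 = 14.5 MHz.
37 MHz mod fs = 8 MHz.
8 MHz ≤ fs/2 = 14.5 MHz, appears at 8 MHz.
79 MHz mod fs = 21 MHz.
21 MHz > fs/2 = 14.5 MHz, folds to fs − 21 MHz = 8 MHz.
23 MHz > fs/2 = 14.5 MHz, folds to fs − 23 MHz = 6 MHz.
94.5 MHz mod fs = 7.5 MHz.
7.5 MHz ≤ fs/2 = 14.5 MHz, appears at 7.5 MHz.
37 MHz and 79 MHz both map to 8 MHz.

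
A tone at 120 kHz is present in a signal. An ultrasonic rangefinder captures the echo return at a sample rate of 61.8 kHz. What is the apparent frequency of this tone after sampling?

3.6 kHz

120 kHz mod fs = 58.2 kHz.
58.2 kHz > fs/2 = 30.9 kHz, folds to fs − 58.2 kHz = 3.6 kHz.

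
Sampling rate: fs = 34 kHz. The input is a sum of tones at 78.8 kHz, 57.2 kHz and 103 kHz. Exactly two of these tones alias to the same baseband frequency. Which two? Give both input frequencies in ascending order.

57.2 kHz, 78.8 kHz

fs/2 = 17 kHz.
78.8 kHz mod fs = 10.8 kHz.
10.8 kHz ≤ fs/2 = 17 kHz, appears at 10.8 kHz.
57.2 kHz mod fs = 23.2 kHz.
23.2 kHz > fs/2 = 17 kHz, folds to fs − 23.2 kHz = 10.8 kHz.
103 kHz mod fs = 1 kHz.
1 kHz ≤ fs/2 = 17 kHz, appears at 1 kHz.
57.2 kHz and 78.8 kHz both map to 10.8 kHz.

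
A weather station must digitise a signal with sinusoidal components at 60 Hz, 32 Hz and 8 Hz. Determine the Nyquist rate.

120 Hz

Highest-frequency component: 60 Hz.
Nyquist rate = 2 × 60 Hz = 120 Hz.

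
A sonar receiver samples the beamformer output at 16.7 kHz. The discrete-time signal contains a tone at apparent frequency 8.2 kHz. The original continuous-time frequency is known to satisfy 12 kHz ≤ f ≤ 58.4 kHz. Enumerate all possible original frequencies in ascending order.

24.9 kHz, 25.2 kHz, 41.6 kHz, 41.9 kHz, 58.3 kHz

Frequencies that alias to 8.2 kHz are k·fs ± 8.2 kHz for integer k ≥ 0.
k=0: 8.2 kHz.
k=1: 8.5 kHz, 24.9 kHz.
k=2: 25.2 kHz, 41.6 kHz.
k=3: 41.9 kHz, 58.3 kHz.
k=4: 58.6 kHz, 75 kHz.
Within [12 kHz, 58.4 kHz]: 24.9 kHz, 25.2 kHz, 41.6 kHz, 41.9 kHz, 58.3 kHz.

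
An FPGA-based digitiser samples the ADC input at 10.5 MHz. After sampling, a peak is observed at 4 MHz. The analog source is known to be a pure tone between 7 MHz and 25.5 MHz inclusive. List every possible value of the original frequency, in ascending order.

Frequencies that alias to 4 MHz are k·fs ± 4 MHz for integer k ≥ 0.
k=0: 4 MHz.
k=1: 6.5 MHz, 14.5 MHz.
k=2: 17 MHz, 25 MHz.
k=3: 27.5 MHz, 35.5 MHz.
Within [7 MHz, 25.5 MHz]: 14.5 MHz, 17 MHz, 25 MHz.

14.5 MHz, 17 MHz, 25 MHz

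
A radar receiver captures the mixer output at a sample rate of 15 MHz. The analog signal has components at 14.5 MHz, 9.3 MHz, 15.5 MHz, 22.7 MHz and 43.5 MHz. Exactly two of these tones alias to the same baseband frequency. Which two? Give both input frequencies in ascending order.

14.5 MHz, 15.5 MHz

fs/2 = 7.5 MHz.
14.5 MHz > fs/2 = 7.5 MHz, folds to fs − 14.5 MHz = 0.5 MHz.
9.3 MHz > fs/2 = 7.5 MHz, folds to fs − 9.3 MHz = 5.7 MHz.
15.5 MHz mod fs = 0.5 MHz.
0.5 MHz ≤ fs/2 = 7.5 MHz, appears at 0.5 MHz.
22.7 MHz mod fs = 7.7 MHz.
7.7 MHz > fs/2 = 7.5 MHz, folds to fs − 7.7 MHz = 7.3 MHz.
43.5 MHz mod fs = 13.5 MHz.
13.5 MHz > fs/2 = 7.5 MHz, folds to fs − 13.5 MHz = 1.5 MHz.
14.5 MHz and 15.5 MHz both map to 0.5 MHz.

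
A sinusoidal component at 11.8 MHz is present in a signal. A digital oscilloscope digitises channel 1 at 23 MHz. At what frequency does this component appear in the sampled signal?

11.2 MHz

11.8 MHz > fs/2 = 11.5 MHz, folds to fs − 11.8 MHz = 11.2 MHz.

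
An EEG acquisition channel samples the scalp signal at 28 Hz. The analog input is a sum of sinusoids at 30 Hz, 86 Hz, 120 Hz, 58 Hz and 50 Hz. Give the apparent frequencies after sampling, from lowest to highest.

fs/2 = 14 Hz.
30 Hz mod fs = 2 Hz.
2 Hz ≤ fs/2 = 14 Hz, appears at 2 Hz.
86 Hz mod fs = 2 Hz.
2 Hz ≤ fs/2 = 14 Hz, appears at 2 Hz.
120 Hz mod fs = 8 Hz.
8 Hz ≤ fs/2 = 14 Hz, appears at 8 Hz.
58 Hz mod fs = 2 Hz.
2 Hz ≤ fs/2 = 14 Hz, appears at 2 Hz.
50 Hz mod fs = 22 Hz.
22 Hz > fs/2 = 14 Hz, folds to fs − 22 Hz = 6 Hz.
Distinct values: {2 Hz, 6 Hz, 8 Hz}.

2 Hz, 6 Hz, 8 Hz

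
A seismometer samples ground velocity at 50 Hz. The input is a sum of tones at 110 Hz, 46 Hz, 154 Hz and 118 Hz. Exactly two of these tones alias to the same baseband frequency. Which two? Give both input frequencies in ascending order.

fs/2 = 25 Hz.
110 Hz mod fs = 10 Hz.
10 Hz ≤ fs/2 = 25 Hz, appears at 10 Hz.
46 Hz > fs/2 = 25 Hz, folds to fs − 46 Hz = 4 Hz.
154 Hz mod fs = 4 Hz.
4 Hz ≤ fs/2 = 25 Hz, appears at 4 Hz.
118 Hz mod fs = 18 Hz.
18 Hz ≤ fs/2 = 25 Hz, appears at 18 Hz.
46 Hz and 154 Hz both map to 4 Hz.

46 Hz, 154 Hz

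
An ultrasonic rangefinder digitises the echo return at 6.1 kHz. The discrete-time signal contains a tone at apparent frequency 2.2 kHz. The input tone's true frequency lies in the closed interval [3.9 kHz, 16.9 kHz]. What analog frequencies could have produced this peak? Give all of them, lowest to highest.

Frequencies that alias to 2.2 kHz are k·fs ± 2.2 kHz for integer k ≥ 0.
k=0: 2.2 kHz.
k=1: 3.9 kHz, 8.3 kHz.
k=2: 10 kHz, 14.4 kHz.
k=3: 16.1 kHz, 20.5 kHz.
k=4: 22.2 kHz, 26.6 kHz.
Within [3.9 kHz, 16.9 kHz]: 3.9 kHz, 8.3 kHz, 10 kHz, 14.4 kHz, 16.1 kHz.

3.9 kHz, 8.3 kHz, 10 kHz, 14.4 kHz, 16.1 kHz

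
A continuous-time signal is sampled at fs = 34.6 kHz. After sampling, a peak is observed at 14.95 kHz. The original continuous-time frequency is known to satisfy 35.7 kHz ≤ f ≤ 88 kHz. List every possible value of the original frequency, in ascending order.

49.55 kHz, 54.25 kHz, 84.15 kHz

Frequencies that alias to 14.95 kHz are k·fs ± 14.95 kHz for integer k ≥ 0.
k=0: 14.95 kHz.
k=1: 19.65 kHz, 49.55 kHz.
k=2: 54.25 kHz, 84.15 kHz.
k=3: 88.85 kHz, 118.75 kHz.
Within [35.7 kHz, 88 kHz]: 49.55 kHz, 54.25 kHz, 84.15 kHz.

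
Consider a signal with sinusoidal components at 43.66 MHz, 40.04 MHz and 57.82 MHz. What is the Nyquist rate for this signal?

115.64 MHz

Highest-frequency component: 57.82 MHz.
Nyquist rate = 2 × 57.82 MHz = 115.64 MHz.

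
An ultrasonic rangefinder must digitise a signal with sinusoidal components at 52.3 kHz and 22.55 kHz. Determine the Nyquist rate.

104.6 kHz

Highest-frequency component: 52.3 kHz.
Nyquist rate = 2 × 52.3 kHz = 104.6 kHz.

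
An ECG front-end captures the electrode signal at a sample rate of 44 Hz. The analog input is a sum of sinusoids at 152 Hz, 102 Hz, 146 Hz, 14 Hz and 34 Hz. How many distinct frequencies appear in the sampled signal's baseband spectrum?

fs/2 = 22 Hz.
152 Hz mod fs = 20 Hz.
20 Hz ≤ fs/2 = 22 Hz, appears at 20 Hz.
102 Hz mod fs = 14 Hz.
14 Hz ≤ fs/2 = 22 Hz, appears at 14 Hz.
146 Hz mod fs = 14 Hz.
14 Hz ≤ fs/2 = 22 Hz, appears at 14 Hz.
14 Hz ≤ fs/2 = 22 Hz, passes unchanged.
34 Hz > fs/2 = 22 Hz, folds to fs − 34 Hz = 10 Hz.
Distinct values: {10 Hz, 14 Hz, 20 Hz} → 3.

3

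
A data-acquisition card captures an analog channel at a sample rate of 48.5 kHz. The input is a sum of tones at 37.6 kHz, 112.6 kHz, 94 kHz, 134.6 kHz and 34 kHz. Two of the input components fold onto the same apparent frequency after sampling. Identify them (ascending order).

fs/2 = 24.25 kHz.
37.6 kHz > fs/2 = 24.25 kHz, folds to fs − 37.6 kHz = 10.9 kHz.
112.6 kHz mod fs = 15.6 kHz.
15.6 kHz ≤ fs/2 = 24.25 kHz, appears at 15.6 kHz.
94 kHz mod fs = 45.5 kHz.
45.5 kHz > fs/2 = 24.25 kHz, folds to fs − 45.5 kHz = 3 kHz.
134.6 kHz mod fs = 37.6 kHz.
37.6 kHz > fs/2 = 24.25 kHz, folds to fs − 37.6 kHz = 10.9 kHz.
34 kHz > fs/2 = 24.25 kHz, folds to fs − 34 kHz = 14.5 kHz.
37.6 kHz and 134.6 kHz both map to 10.9 kHz.

37.6 kHz, 134.6 kHz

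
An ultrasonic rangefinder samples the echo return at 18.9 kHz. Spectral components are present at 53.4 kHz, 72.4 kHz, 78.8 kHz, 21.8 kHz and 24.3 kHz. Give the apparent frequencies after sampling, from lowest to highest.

fs/2 = 9.45 kHz.
53.4 kHz mod fs = 15.6 kHz.
15.6 kHz > fs/2 = 9.45 kHz, folds to fs − 15.6 kHz = 3.3 kHz.
72.4 kHz mod fs = 15.7 kHz.
15.7 kHz > fs/2 = 9.45 kHz, folds to fs − 15.7 kHz = 3.2 kHz.
78.8 kHz mod fs = 3.2 kHz.
3.2 kHz ≤ fs/2 = 9.45 kHz, appears at 3.2 kHz.
21.8 kHz mod fs = 2.9 kHz.
2.9 kHz ≤ fs/2 = 9.45 kHz, appears at 2.9 kHz.
24.3 kHz mod fs = 5.4 kHz.
5.4 kHz ≤ fs/2 = 9.45 kHz, appears at 5.4 kHz.
Distinct values: {2.9 kHz, 3.2 kHz, 3.3 kHz, 5.4 kHz}.

2.9 kHz, 3.2 kHz, 3.3 kHz, 5.4 kHz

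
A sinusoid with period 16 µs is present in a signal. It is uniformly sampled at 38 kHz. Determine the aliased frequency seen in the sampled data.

13.5 kHz

T = 16 µs → f = 1/T = 62.5 kHz.
62.5 kHz mod fs = 24.5 kHz.
24.5 kHz > fs/2 = 19 kHz, folds to fs − 24.5 kHz = 13.5 kHz.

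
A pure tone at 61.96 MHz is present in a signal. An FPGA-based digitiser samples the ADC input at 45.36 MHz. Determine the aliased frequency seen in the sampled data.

61.96 MHz mod fs = 16.6 MHz.
16.6 MHz ≤ fs/2 = 22.68 MHz, appears at 16.6 MHz.

16.6 MHz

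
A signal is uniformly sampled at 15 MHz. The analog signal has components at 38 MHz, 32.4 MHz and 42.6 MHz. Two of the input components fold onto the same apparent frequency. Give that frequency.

2.4 MHz

fs/2 = 7.5 MHz.
38 MHz mod fs = 8 MHz.
8 MHz > fs/2 = 7.5 MHz, folds to fs − 8 MHz = 7 MHz.
32.4 MHz mod fs = 2.4 MHz.
2.4 MHz ≤ fs/2 = 7.5 MHz, appears at 2.4 MHz.
42.6 MHz mod fs = 12.6 MHz.
12.6 MHz > fs/2 = 7.5 MHz, folds to fs − 12.6 MHz = 2.4 MHz.
32.4 MHz and 42.6 MHz both map to 2.4 MHz.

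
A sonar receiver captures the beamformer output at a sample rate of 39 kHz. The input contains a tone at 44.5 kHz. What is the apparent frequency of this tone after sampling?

44.5 kHz mod fs = 5.5 kHz.
5.5 kHz ≤ fs/2 = 19.5 kHz, appears at 5.5 kHz.

5.5 kHz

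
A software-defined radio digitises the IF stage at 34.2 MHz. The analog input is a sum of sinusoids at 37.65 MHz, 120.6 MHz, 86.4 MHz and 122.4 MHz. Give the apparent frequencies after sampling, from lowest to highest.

3.45 MHz, 14.4 MHz, 16.2 MHz

fs/2 = 17.1 MHz.
37.65 MHz mod fs = 3.45 MHz.
3.45 MHz ≤ fs/2 = 17.1 MHz, appears at 3.45 MHz.
120.6 MHz mod fs = 18 MHz.
18 MHz > fs/2 = 17.1 MHz, folds to fs − 18 MHz = 16.2 MHz.
86.4 MHz mod fs = 18 MHz.
18 MHz > fs/2 = 17.1 MHz, folds to fs − 18 MHz = 16.2 MHz.
122.4 MHz mod fs = 19.8 MHz.
19.8 MHz > fs/2 = 17.1 MHz, folds to fs − 19.8 MHz = 14.4 MHz.
Distinct values: {3.45 MHz, 14.4 MHz, 16.2 MHz}.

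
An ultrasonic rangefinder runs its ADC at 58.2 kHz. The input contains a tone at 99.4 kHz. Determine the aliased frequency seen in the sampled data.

99.4 kHz mod fs = 41.2 kHz.
41.2 kHz > fs/2 = 29.1 kHz, folds to fs − 41.2 kHz = 17 kHz.

17 kHz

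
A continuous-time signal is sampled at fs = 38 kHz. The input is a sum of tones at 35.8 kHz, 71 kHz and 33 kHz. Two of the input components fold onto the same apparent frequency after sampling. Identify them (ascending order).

33 kHz, 71 kHz

fs/2 = 19 kHz.
35.8 kHz > fs/2 = 19 kHz, folds to fs − 35.8 kHz = 2.2 kHz.
71 kHz mod fs = 33 kHz.
33 kHz > fs/2 = 19 kHz, folds to fs − 33 kHz = 5 kHz.
33 kHz > fs/2 = 19 kHz, folds to fs − 33 kHz = 5 kHz.
33 kHz and 71 kHz both map to 5 kHz.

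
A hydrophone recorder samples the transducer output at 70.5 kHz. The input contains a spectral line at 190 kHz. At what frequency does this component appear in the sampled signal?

190 kHz mod fs = 49 kHz.
49 kHz > fs/2 = 35.25 kHz, folds to fs − 49 kHz = 21.5 kHz.

21.5 kHz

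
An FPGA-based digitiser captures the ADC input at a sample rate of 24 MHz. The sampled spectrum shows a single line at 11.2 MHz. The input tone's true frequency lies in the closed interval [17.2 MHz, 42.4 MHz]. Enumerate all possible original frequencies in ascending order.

35.2 MHz, 36.8 MHz

Frequencies that alias to 11.2 MHz are k·fs ± 11.2 MHz for integer k ≥ 0.
k=0: 11.2 MHz.
k=1: 12.8 MHz, 35.2 MHz.
k=2: 36.8 MHz, 59.2 MHz.
k=3: 60.8 MHz, 83.2 MHz.
Within [17.2 MHz, 42.4 MHz]: 35.2 MHz, 36.8 MHz.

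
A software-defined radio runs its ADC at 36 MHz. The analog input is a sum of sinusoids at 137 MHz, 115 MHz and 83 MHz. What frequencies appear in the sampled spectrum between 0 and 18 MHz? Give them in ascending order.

fs/2 = 18 MHz.
137 MHz mod fs = 29 MHz.
29 MHz > fs/2 = 18 MHz, folds to fs − 29 MHz = 7 MHz.
115 MHz mod fs = 7 MHz.
7 MHz ≤ fs/2 = 18 MHz, appears at 7 MHz.
83 MHz mod fs = 11 MHz.
11 MHz ≤ fs/2 = 18 MHz, appears at 11 MHz.
Distinct values: {7 MHz, 11 MHz}.

7 MHz, 11 MHz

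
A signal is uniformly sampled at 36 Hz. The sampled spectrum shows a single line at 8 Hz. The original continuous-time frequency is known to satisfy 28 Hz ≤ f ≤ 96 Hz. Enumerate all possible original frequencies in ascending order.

28 Hz, 44 Hz, 64 Hz, 80 Hz

Frequencies that alias to 8 Hz are k·fs ± 8 Hz for integer k ≥ 0.
k=0: 8 Hz.
k=1: 28 Hz, 44 Hz.
k=2: 64 Hz, 80 Hz.
k=3: 100 Hz, 116 Hz.
Within [28 Hz, 96 Hz]: 28 Hz, 44 Hz, 64 Hz, 80 Hz.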